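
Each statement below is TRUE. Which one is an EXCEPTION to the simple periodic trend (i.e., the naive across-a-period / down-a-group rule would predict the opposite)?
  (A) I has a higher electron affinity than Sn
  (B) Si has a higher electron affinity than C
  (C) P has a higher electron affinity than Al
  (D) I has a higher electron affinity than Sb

(B)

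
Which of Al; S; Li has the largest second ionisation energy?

IE_2 is the cost of taking one more electron from the +1 cation: Al⁺ still has 2 valence electrons; S⁺ still has 5 valence electrons; Li⁺ is the bare [He] core.
Core electrons are held far more tightly than valence electrons, so Li tops the IE_2 order.
Valence configurations: Al⁺ [Ne]3s², S⁺ [Ne]3s²3p³.
The numbers (kJ/mol): Al 1817, S 2252, Li 7298.
Putting it together, IE_2: Al < S < Li.

Li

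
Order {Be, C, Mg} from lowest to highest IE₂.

After 1 electron has been removed, what remains? Be⁺ still has 1 valence electron; C⁺ still has 3 valence electrons; Mg⁺ still has 1 valence electron.
All are still removing valence electrons, so compare the +1 ions as you would atoms: IE_2 generally rises across a period (higher Z_eff) and falls down a group (larger shell), subject to the usual subshell exceptions.
Valence configurations: Be⁺ [He]2s¹, C⁺ [He]2s²2p¹, Mg⁺ [Ne]3s¹.
The numbers (kJ/mol): Be 1757, C 2353, Mg 1451.
Putting it together, IE_2: Mg < Be < C.

Mg < Be < C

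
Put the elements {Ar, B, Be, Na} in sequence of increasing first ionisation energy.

Across a period the outer electron is held more tightly (higher IE₁); down a group it sits in a higher shell, more shielded, and comes off more easily.
Here both period and group differ, so the two effects have to be weighed against each other.
B > Na: both effects reinforce here, so B is clearly the higher of the two.
Be > B: this pair runs against the simple trend — see the exception note.
Ar > Be: period and group pull opposite ways; the across-period shift dominates (1521 vs 900 kJ/mol).
Note the exception: Be has a higher first ionization energy than B, contrary to the simple trend — removing B's lone 2p electron is easier than breaking Be's filled 2s².
Approximate values (kJ/mol): Be 900, B 801, Na 496, Ar 1521.
So from lowest to highest: Na < B < Be < Ar.

Na, B, Be, Ar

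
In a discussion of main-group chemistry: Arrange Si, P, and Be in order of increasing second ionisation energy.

Si < Be < P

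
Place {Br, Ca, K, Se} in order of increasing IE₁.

K < Ca < Se < Br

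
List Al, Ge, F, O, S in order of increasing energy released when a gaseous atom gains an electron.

O is in period 2, group 16; F is in period 2, group 17; Al is in period 3, group 13; S is in period 3, group 16; Ge is in period 4, group 14.
Atoms with high Z_eff and room in the valence shell (especially the halogens) have the most exothermic electron affinities.
Neither a single period nor a single group — weigh both effects.
Ge > Al: the two effects oppose for this pair; the across-period effect wins (119 vs 42 kJ/mol).
O > Ge: relative to Ge, both the across-period and down-group shifts push O's electron affinity up.
S > O: this pair runs against the simple trend — see the exception note.
F > S: relative to S, both the across-period and down-group shifts push F's electron affinity up.
Note the exception: S has a higher electron affinity than O, contrary to the simple trend — the compact 2p subshell of O repels the added electron more than S's larger 3p does.
For reference (kJ/mol): O 141, F 328, Al 42, S 200, Ge 119.
So from lowest to highest: Al < Ge < O < S < F.

Al, Ge, O, S, F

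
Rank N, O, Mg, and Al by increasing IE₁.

Al < Mg < O < N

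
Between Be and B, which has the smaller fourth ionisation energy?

Be

The fourth ionization energy removes an electron from the +3 ion. For each element: Be³⁺ is already 1 electron into the core; B³⁺ is the bare [He] core.
All of these are removing an electron from a noble-gas core or deeper; the smaller core (lower principal quantum number) is held far more tightly, and within a period the higher nuclear charge binds the same core more tightly.
Approximate IE_4 values (kJ/mol): Be 21007, B 25026.
Hence IE_4: Be < B.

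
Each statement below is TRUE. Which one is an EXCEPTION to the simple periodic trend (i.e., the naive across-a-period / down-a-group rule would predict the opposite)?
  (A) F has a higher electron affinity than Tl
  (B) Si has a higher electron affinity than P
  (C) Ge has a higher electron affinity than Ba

The general trend: electron affinity increases across a period and decreases down a group.
(A) F (period 2, group 17) vs Tl (period 6, group 13): the stated order agrees with the simple trend.
(B) Si (period 3, group 14) vs P (period 3, group 15): the stated order contradicts the simple trend.
(C) Ge (period 4, group 14) vs Ba (period 6, group 2): the stated order agrees with the simple trend.
The exception is (B): adding an electron to P's half-filled 3p³ is unfavourable, so Si (3p²) has the more exothermic EA.

(B)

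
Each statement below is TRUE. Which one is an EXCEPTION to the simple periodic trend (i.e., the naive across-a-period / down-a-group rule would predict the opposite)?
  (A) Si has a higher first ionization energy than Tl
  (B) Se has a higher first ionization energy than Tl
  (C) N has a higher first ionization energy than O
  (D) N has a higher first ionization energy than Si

(C)

The general trend: first ionization energy increases across a period and decreases down a group.
(A) Si (period 3, group 14) vs Tl (period 6, group 13): the stated order agrees with the simple trend.
(B) Se (period 4, group 16) vs Tl (period 6, group 13): the stated order agrees with the simple trend.
(C) N (period 2, group 15) vs O (period 2, group 16): the stated order contradicts the simple trend.
(D) N (period 2, group 15) vs Si (period 3, group 14): the stated order agrees with the simple trend.
The exception is (C): pairing an electron in O's 2p⁴ costs repulsion energy, so O ionizes more easily than half-filled N (2p³).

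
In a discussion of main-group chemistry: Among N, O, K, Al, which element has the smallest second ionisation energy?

Al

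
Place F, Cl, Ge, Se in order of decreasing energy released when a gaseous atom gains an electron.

F is in period 2, group 17; Cl is in period 3, group 17; Ge is in period 4, group 14; Se is in period 4, group 16.
Atoms with high Z_eff and room in the valence shell (especially the halogens) have the most exothermic electron affinities.
These span different periods and groups, so the two trends combine.
Se > Ge: Se lies to the right of Ge in period 4, so the across-period effect alone puts Se higher.
F > Se: relative to Se, both the across-period and down-group shifts push F's electron affinity up.
Cl > F: this pair runs against the simple trend — see the exception note.
Note the exception: Cl has a higher electron affinity than F, contrary to the simple trend — F's small 2p subshell makes the incoming electron feel strong e⁻–e⁻ repulsion, so Cl actually releases more energy on gaining an electron.
Tabulated electron affinity (kJ/mol): F 328, Cl 349, Ge 119, Se 195.
So from highest to lowest: Cl > F > Se > Ge.

Cl, F, Se, Ge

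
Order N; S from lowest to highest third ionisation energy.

After 2 electrons have been removed, what remains? N²⁺ still has 3 valence electrons; S²⁺ still has 4 valence electrons.
All are still removing valence electrons, so compare the +2 ions as you would atoms: IE_3 generally rises across a period (higher Z_eff) and falls down a group (larger shell), subject to the usual subshell exceptions.
Valence configurations: N²⁺ [He]2s²2p¹, S²⁺ [Ne]3s²3p².
The numbers (kJ/mol): N 4578, S 3357.
So the third ionization energies run S < N.

S < N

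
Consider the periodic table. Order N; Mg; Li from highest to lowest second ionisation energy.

Consider each +1 ion: N⁺ still has 4 valence electrons; Mg⁺ still has 1 valence electron; Li⁺ is the bare [He] core.
Pulling an electron out of a noble-gas core costs far more than removing a remaining valence electron, so Li sits at the high end of IE_2.
Valence configurations: N⁺ [He]2s²2p², Mg⁺ [Ne]3s¹.
The numbers (kJ/mol): N 2856, Mg 1451, Li 7298.
So the second ionization energies run Mg < N < Li.

Li > N > Mg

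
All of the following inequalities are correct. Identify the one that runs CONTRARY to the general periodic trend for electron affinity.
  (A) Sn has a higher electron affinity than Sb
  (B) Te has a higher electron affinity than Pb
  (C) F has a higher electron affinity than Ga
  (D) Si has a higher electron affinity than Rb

(A)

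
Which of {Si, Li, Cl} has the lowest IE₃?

Si

After 2 electrons have been removed, what remains? Si²⁺ still has 2 valence electrons; Li²⁺ is already 1 electron into the core; Cl²⁺ still has 5 valence electrons.
Pulling an electron out of a noble-gas core costs far more than removing a remaining valence electron, so Li sits at the high end of IE_3.
Valence configurations: Si²⁺ [Ne]3s², Cl²⁺ [Ne]3s²3p³.
Approximate IE_3 values (kJ/mol): Si 3232, Li 11815, Cl 3822.
So the third ionization energies run Si < Cl < Li.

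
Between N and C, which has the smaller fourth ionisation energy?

C

The fourth ionization energy removes an electron from the +3 ion. For each element: N³⁺ still has 2 valence electrons; C³⁺ still has 1 valence electron.
All are still removing valence electrons, so compare the +3 ions as you would atoms: IE_4 generally rises across a period (higher Z_eff) and falls down a group (larger shell), subject to the usual subshell exceptions.
Valence configurations: N³⁺ [He]2s², C³⁺ [He]2s¹.
Approximate IE_4 values (kJ/mol): N 7475, C 6223.
Hence IE_4: C < N.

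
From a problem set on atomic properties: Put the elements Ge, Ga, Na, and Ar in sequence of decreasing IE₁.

Na is in period 3, group 1; Ar is in period 3, group 18; Ga is in period 4, group 13; Ge is in period 4, group 14.
Across a period the outer electron is held more tightly (higher IE₁); down a group it sits in a higher shell, more shielded, and comes off more easily.
Here both period and group differ, so the two effects have to be weighed against each other.
Ga > Na: period and group pull opposite ways; the across-period shift dominates (579 vs 496 kJ/mol).
Ge > Ga: both are in period 4; the period trend gives Ge the larger value.
Ar > Ge: relative to Ge, both the across-period and down-group shifts push Ar's first ionization energy up.
Tabulated first ionization energy (kJ/mol): Na 496, Ar 1521, Ga 579, Ge 762.
So from highest to lowest: Ar > Ge > Ga > Na.

Ar > Ge > Ga > Na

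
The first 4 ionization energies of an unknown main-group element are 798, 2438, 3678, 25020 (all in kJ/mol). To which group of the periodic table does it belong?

Group 13

Look for the largest jump between consecutive ionization energies: IE4/IE3 ≈ 6.8, far larger than any earlier ratio.
That jump marks the point where a core electron is being removed. So the atom has 3 valence electrons.
A main-group element with 3 valence electrons is in group 13.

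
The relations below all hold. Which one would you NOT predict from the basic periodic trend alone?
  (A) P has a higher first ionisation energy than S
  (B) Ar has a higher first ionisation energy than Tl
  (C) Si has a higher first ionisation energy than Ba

(A)

The general trend: first ionisation energy increases across a period and decreases down a group.
(A) P (period 3, group 15) vs S (period 3, group 16): the stated order contradicts the simple trend.
(B) Ar (period 3, group 18) vs Tl (period 6, group 13): the stated order agrees with the simple trend.
(C) Si (period 3, group 14) vs Ba (period 6, group 2): the stated order agrees with the simple trend.
The exception is (A): S (3p⁴) ionizes more easily than half-filled P (3p³) because the paired 3p electron in S is pushed out by e⁻–e⁻ repulsion.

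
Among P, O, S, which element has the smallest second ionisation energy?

P

IE_2 is the cost of taking one more electron from the +1 cation: P⁺ still has 4 valence electrons; O⁺ still has 5 valence electrons; S⁺ still has 5 valence electrons.
All are still removing valence electrons, so compare the +1 ions as you would atoms: IE_2 generally rises across a period (higher Z_eff) and falls down a group (larger shell), subject to the usual subshell exceptions.
Valence configurations: P⁺ [Ne]3s²3p², O⁺ [He]2s²2p³, S⁺ [Ne]3s²3p³.
Approximate IE_2 values (kJ/mol): P 1907, O 3388, S 2252.
Hence IE_2: P < S < O.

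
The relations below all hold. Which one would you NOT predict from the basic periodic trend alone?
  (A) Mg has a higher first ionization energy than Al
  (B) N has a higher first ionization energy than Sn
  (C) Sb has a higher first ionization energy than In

(A)

The general trend: first ionization energy increases across a period and decreases down a group.
(A) Mg (period 3, group 2) vs Al (period 3, group 13): the stated order contradicts the simple trend.
(B) N (period 2, group 15) vs Sn (period 5, group 14): the stated order agrees with the simple trend.
(C) Sb (period 5, group 15) vs In (period 5, group 13): the stated order agrees with the simple trend.
The exception is (A): Al's single 3p electron is easier to remove than one from Mg's filled 3s².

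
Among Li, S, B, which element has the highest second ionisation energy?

Li

After 1 electron has been removed, what remains? Li⁺ is the bare [He] core; S⁺ still has 5 valence electrons; B⁺ still has 2 valence electrons.
Breaking into a closed-shell core is much more expensive than removing a leftover valence electron — Li has the largest IE_2 here.
Valence configurations: S⁺ [Ne]3s²3p³, B⁺ [He]2s².
The numbers (kJ/mol): Li 7298, S 2252, B 2427.
So the second ionization energies run S < B < Li.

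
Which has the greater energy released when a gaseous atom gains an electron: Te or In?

In is in period 5, group 13; Te is in period 5, group 16.
Adding an electron releases more energy for atoms nearer the top right (short of the noble gases).
All lie in period 5, so electron affinity increases left to right.
So Te has the greater energy released when a gaseous atom gains an electron (Te > In).

Te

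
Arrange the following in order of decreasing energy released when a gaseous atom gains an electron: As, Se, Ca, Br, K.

K is in period 4, group 1; Ca is in period 4, group 2; As is in period 4, group 15; Se is in period 4, group 16; Br is in period 4, group 17.
Electron affinity generally becomes more exothermic across a period toward the halogens and less exothermic down a group.
All lie in period 4; the across-period trend (electron affinity increases left to right) applies, with the exception below.
Note the exception: K has a higher electron affinity than Ca, contrary to the simple trend — adding an electron to Ca (ns²) has to open a new, higher-energy np subshell, which is unfavourable.
Approximate values (kJ/mol): K 48, Ca 2, As 78, Se 195, Br 325.
So from highest to lowest: Br > Se > As > K > Ca.

Br, Se, As, K, Ca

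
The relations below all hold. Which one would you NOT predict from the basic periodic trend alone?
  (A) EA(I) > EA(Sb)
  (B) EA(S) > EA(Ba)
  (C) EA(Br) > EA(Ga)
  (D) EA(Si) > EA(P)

The general trend: electron affinity increases across a period and decreases down a group.
(A) I (period 5, group 17) vs Sb (period 5, group 15): the stated order agrees with the simple trend.
(B) S (period 3, group 16) vs Ba (period 6, group 2): the stated order agrees with the simple trend.
(C) Br (period 4, group 17) vs Ga (period 4, group 13): the stated order agrees with the simple trend.
(D) Si (period 3, group 14) vs P (period 3, group 15): the stated order contradicts the simple trend.
The exception is (D): adding an electron to P's half-filled 3p³ is unfavourable, so Si (3p²) has the more exothermic EA.

(D)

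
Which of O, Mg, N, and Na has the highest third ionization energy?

Mg

The third ionization energy removes an electron from the +2 ion. For each element: O²⁺ still has 4 valence electrons; Mg²⁺ is the bare [Ne] core; N²⁺ still has 3 valence electrons; Na²⁺ is already 1 electron into the core.
Pulling an electron out of a noble-gas core costs far more than removing a remaining valence electron, so Na and Mg sit at the high end of IE_3.
Valence configurations: O²⁺ [He]2s²2p², N²⁺ [He]2s²2p¹.
The numbers (kJ/mol): O 5300, Mg 7733, N 4578, Na 6910.
Putting it together, IE_3: N < O < Na < Mg.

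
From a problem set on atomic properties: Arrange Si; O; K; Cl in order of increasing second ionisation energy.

After 1 electron has been removed, what remains? Si⁺ still has 3 valence electrons; O⁺ still has 5 valence electrons; K⁺ is the bare [Ar] core; Cl⁺ still has 6 valence electrons.
Usually core removal costs more than valence removal, but here the competition is close: a tightly held n=2 valence electron can cost more to remove than an n=3 core electron, so the actual values have to decide it.
Valence configurations: Si⁺ [Ne]3s²3p¹, O⁺ [He]2s²2p³, Cl⁺ [Ne]3s²3p⁴.
The numbers (kJ/mol): Si 1577, O 3388, K 3052, Cl 2298.
Putting it together, IE_2: Si < Cl < K < O.

Si < Cl < K < O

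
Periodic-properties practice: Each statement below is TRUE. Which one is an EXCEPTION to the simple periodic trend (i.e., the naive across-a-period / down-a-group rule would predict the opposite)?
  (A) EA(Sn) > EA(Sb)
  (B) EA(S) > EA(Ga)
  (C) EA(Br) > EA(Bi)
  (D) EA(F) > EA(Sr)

The general trend: electron affinity increases across a period and decreases down a group.
(A) Sn (period 5, group 14) vs Sb (period 5, group 15): the stated order contradicts the simple trend.
(B) S (period 3, group 16) vs Ga (period 4, group 13): the stated order agrees with the simple trend.
(C) Br (period 4, group 17) vs Bi (period 6, group 15): the stated order agrees with the simple trend.
(D) F (period 2, group 17) vs Sr (period 5, group 2): the stated order agrees with the simple trend.
The exception is (A): adding an electron to Sb's half-filled 5p³ is unfavourable, so Sn has the more exothermic EA.

(A)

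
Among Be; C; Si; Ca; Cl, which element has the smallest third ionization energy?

Si

Consider each +2 ion: Be²⁺ is the bare [He] core; C²⁺ still has 2 valence electrons; Si²⁺ still has 2 valence electrons; Ca²⁺ is the bare [Ar] core; Cl²⁺ still has 5 valence electrons.
Breaking into a closed-shell core is much more expensive than removing a leftover valence electron — Ca and Be have the largest IE_3 here.
Valence configurations: C²⁺ [He]2s², Si²⁺ [Ne]3s², Cl²⁺ [Ne]3s²3p³.
Tabulated IE_3 (kJ/mol): Be 14849, C 4620, Si 3232, Ca 4912, Cl 3822.
Hence IE_3: Si < Cl < C < Ca < Be.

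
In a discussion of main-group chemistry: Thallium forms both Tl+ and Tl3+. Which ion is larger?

Both ions have Z = 81 protons, but Tl3+ has lost more electrons, so its remaining electrons feel a larger effective nuclear charge per electron and are pulled in more tightly.
Higher positive charge → smaller ion, so Tl+ > Tl3+.

Tl+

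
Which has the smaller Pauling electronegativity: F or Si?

F is in period 2, group 17; Si is in period 3, group 14.
Electronegativity increases across a period and decreases down a group, tracking effective nuclear charge and atomic size.
These span different periods and groups, so the two trends combine.
F > Si: relative to Si, both the across-period and down-group shifts push F's electronegativity up.
Approximate values (Pauling): F 3.98, Si 1.90.
So Si has the smaller Pauling electronegativity (Si < F).

Si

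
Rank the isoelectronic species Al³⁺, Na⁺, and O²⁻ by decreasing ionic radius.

O²⁻ > Na⁺ > Al³⁺

All of these have 10 electrons, so size is governed by nuclear charge alone: the more protons, the stronger the pull on the same electron cloud, and the smaller the ion.
Nuclear charges: Al³⁺ (Z=13), Na⁺ (Z=11), O²⁻ (Z=8).
Largest to smallest: O²⁻ > Na⁺ > Al³⁺.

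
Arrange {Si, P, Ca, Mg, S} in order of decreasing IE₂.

S, P, Si, Mg, Ca

After 1 electron has been removed, what remains? Si⁺ still has 3 valence electrons; P⁺ still has 4 valence electrons; Ca⁺ still has 1 valence electron; Mg⁺ still has 1 valence electron; S⁺ still has 5 valence electrons.
All are still removing valence electrons, so compare the +1 ions as you would atoms: IE_2 generally rises across a period (higher Z_eff) and falls down a group (larger shell), subject to the usual subshell exceptions.
Valence configurations: Si⁺ [Ne]3s²3p¹, P⁺ [Ne]3s²3p², Ca⁺ [Ar]4s¹, Mg⁺ [Ne]3s¹, S⁺ [Ne]3s²3p³.
Approximate IE_2 values (kJ/mol): Si 1577, P 1907, Ca 1145, Mg 1451, S 2252.
Overall IE_2 order: Ca < Mg < Si < P < S.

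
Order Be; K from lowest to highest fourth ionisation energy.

After 3 electrons have been removed, what remains? Be³⁺ is already 1 electron into the core; K³⁺ is already 2 electrons into the core.
All of these are removing an electron from a noble-gas core or deeper; the smaller core (lower principal quantum number) is held far more tightly, and within a period the higher nuclear charge binds the same core more tightly.
Tabulated IE_4 (kJ/mol): Be 21007, K 5877.
Putting it together, IE_4: K < Be.

K < Be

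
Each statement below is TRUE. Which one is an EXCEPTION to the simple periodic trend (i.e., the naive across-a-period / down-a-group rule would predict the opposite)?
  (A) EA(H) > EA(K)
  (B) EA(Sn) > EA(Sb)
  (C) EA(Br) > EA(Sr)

The general trend: electron affinity increases across a period and decreases down a group.
(A) H (period 1, group 1) vs K (period 4, group 1): the stated order agrees with the simple trend.
(B) Sn (period 5, group 14) vs Sb (period 5, group 15): the stated order contradicts the simple trend.
(C) Br (period 4, group 17) vs Sr (period 5, group 2): the stated order agrees with the simple trend.
The exception is (B): adding an electron to Sb's half-filled 5p³ is unfavourable, so Sn has the more exothermic EA.

(B)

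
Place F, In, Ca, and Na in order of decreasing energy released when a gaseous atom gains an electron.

F > Na > In > Ca

F is in period 2, group 17; Na is in period 3, group 1; Ca is in period 4, group 2; In is in period 5, group 13.
EA tends to increase across a period and decrease down a group, though the pattern is less regular than for IE or radius.
Here both period and group differ, so the two effects have to be weighed against each other.
In > Ca: the two effects oppose for this pair; the across-period effect wins (29 vs 2 kJ/mol).
Na > In: the two effects oppose for this pair; the down-group effect wins (53 vs 29 kJ/mol).
F > Na: both effects reinforce here, so F is clearly the higher of the two.
Tabulated electron affinity (kJ/mol): F 328, Na 53, Ca 2, In 29.
So from highest to lowest: F > Na > In > Ca.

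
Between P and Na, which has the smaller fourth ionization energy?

P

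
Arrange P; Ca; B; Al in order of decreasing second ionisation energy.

The second ionization energy removes an electron from the +1 ion. For each element: P⁺ still has 4 valence electrons; Ca⁺ still has 1 valence electron; B⁺ still has 2 valence electrons; Al⁺ still has 2 valence electrons.
All are still removing valence electrons, so compare the +1 ions as you would atoms: IE_2 generally rises across a period (higher Z_eff) and falls down a group (larger shell), subject to the usual subshell exceptions.
Valence configurations: P⁺ [Ne]3s²3p², Ca⁺ [Ar]4s¹, B⁺ [He]2s², Al⁺ [Ne]3s².
Approximate IE_2 values (kJ/mol): P 1907, Ca 1145, B 2427, Al 1817.
Overall IE_2 order: Ca < Al < P < B.

B > P > Al > Ca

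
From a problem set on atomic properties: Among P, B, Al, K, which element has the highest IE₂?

K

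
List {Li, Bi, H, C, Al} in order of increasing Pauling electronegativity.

H is in period 1, group 1; Li is in period 2, group 1; C is in period 2, group 14; Al is in period 3, group 13; Bi is in period 6, group 15.
Smaller atoms with higher effective nuclear charge are more electronegative.
These span different periods and groups, so the two trends combine.
Al > Li: the two effects oppose for this pair; the across-period effect wins (1.61 vs 0.98).
Bi > Al: the two effects oppose for this pair; the across-period effect wins (2.02 vs 1.61).
H > Bi: period and group pull opposite ways; the down-group shift dominates (2.20 vs 2.02).
C > H: the two effects oppose for this pair; the across-period effect wins (2.55 vs 2.20).
Tabulated electronegativity (Pauling): H 2.20, Li 0.98, C 2.55, Al 1.61, Bi 2.02.
So from lowest to highest: Li < Al < Bi < H < C.

Li < Al < Bi < H < C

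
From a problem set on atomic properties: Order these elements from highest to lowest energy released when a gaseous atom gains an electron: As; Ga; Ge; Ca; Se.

Ca is in period 4, group 2; Ga is in period 4, group 13; Ge is in period 4, group 14; As is in period 4, group 15; Se is in period 4, group 16.
EA tends to increase across a period and decrease down a group, though the pattern is less regular than for IE or radius.
All lie in period 4; the across-period trend (electron affinity increases left to right) applies, with the exception below.
Note the exception: Ge has a higher electron affinity than As, contrary to the simple trend — adding an electron to As's half-filled 4p³ is unfavourable, so Ge (4p²) has the more exothermic EA.
Approximate values (kJ/mol): Ca 2, Ga 29, Ge 119, As 78, Se 195.
So from highest to lowest: Se > Ge > As > Ga > Ca.

Se, Ge, As, Ga, Ca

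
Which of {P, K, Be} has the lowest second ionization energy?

Be

After 1 electron has been removed, what remains? P⁺ still has 4 valence electrons; K⁺ is the bare [Ar] core; Be⁺ still has 1 valence electron.
Core electrons are held far more tightly than valence electrons, so K tops the IE_2 order.
Valence configurations: P⁺ [Ne]3s²3p², Be⁺ [He]2s¹.
Approximate IE_2 values (kJ/mol): P 1907, K 3052, Be 1757.
Overall IE_2 order: Be < P < K.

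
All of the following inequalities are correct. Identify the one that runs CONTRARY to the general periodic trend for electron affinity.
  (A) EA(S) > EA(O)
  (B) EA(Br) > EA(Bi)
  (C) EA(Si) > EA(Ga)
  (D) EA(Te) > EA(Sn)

The general trend: electron affinity increases across a period and decreases down a group.
(A) S (period 3, group 16) vs O (period 2, group 16): the stated order contradicts the simple trend.
(B) Br (period 4, group 17) vs Bi (period 6, group 15): the stated order agrees with the simple trend.
(C) Si (period 3, group 14) vs Ga (period 4, group 13): the stated order agrees with the simple trend.
(D) Te (period 5, group 16) vs Sn (period 5, group 14): the stated order agrees with the simple trend.
The exception is (A): the compact 2p subshell of O repels the added electron more than S's larger 3p does.

(A)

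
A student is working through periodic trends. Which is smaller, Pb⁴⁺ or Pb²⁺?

Pb⁴⁺

Both ions have Z = 82 protons, but Pb⁴⁺ has lost more electrons, so its remaining electrons feel a larger effective nuclear charge per electron and are pulled in more tightly.
Higher positive charge → smaller ion, so Pb²⁺ > Pb⁴⁺.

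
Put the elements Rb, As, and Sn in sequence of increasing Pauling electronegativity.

Rb < Sn < As

Electronegativity increases across a period and decreases down a group, tracking effective nuclear charge and atomic size.
These span different periods and groups, so the two trends combine.
Sn > Rb: both are in period 5; the period trend gives Sn the larger value.
As > Sn: both effects reinforce here, so As is clearly the higher of the two.
Tabulated electronegativity (Pauling): As 2.18, Rb 0.82, Sn 1.96.
So from lowest to highest: Rb < Sn < As.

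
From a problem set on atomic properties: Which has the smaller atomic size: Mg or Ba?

Across a period the added protons contract the valence shell; down a group each new principal shell makes the atom larger.
All are in group 2, so atomic radius increases down the group.
So Mg has the smaller atomic size (Mg < Ba).

Mg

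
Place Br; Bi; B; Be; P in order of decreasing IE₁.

Br, P, Be, B, Bi

Removing the outermost electron gets harder across a period and easier down a group.
Here both period and group differ, so the two effects have to be weighed against each other.
B > Bi: the two effects oppose for this pair; the down-group effect wins (801 vs 703 kJ/mol).
Be > B: this pair runs against the simple trend — see the exception note.
P > Be: period and group pull opposite ways; the across-period shift dominates (1012 vs 900 kJ/mol).
Br > P: the two effects oppose for this pair; the across-period effect wins (1140 vs 1012 kJ/mol).
Note the exception: Be has a higher first ionization energy than B, contrary to the simple trend — removing B's lone 2p electron is easier than breaking Be's filled 2s².
Approximate values (kJ/mol): Be 900, B 801, P 1012, Br 1140, Bi 703.
So from highest to lowest: Br > P > Be > B > Bi.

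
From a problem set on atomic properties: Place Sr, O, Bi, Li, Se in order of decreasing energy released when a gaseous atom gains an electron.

Electron affinity generally becomes more exothermic across a period toward the halogens and less exothermic down a group.
Neither a single period nor a single group — weigh both effects.
Li > Sr: period and group pull opposite ways; the down-group shift dominates (60 vs 5 kJ/mol).
Bi > Li: the two effects oppose for this pair; the across-period effect wins (91 vs 60 kJ/mol).
O > Bi: both effects reinforce here, so O is clearly the higher of the two.
Se > O: this pair runs against the simple trend — see the exception note.
Note the exception: Se has a higher electron affinity than O, contrary to the simple trend — O's compact 2p subshell gives strong electron–electron repulsion on the added electron.
For reference (kJ/mol): Li 60, O 141, Se 195, Sr 5, Bi 91.
So from highest to lowest: Se > O > Bi > Li > Sr.

Se, O, Bi, Li, Sr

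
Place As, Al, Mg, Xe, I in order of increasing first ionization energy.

Al < Mg < As < I < Xe

IE₁ increases left→right with effective nuclear charge and decreases top→bottom as the valence shell moves farther out.
Neither a single period nor a single group — weigh both effects.
Mg > Al: this pair runs against the simple trend — see the exception note.
As > Mg: period and group pull opposite ways; the across-period shift dominates (947 vs 738 kJ/mol).
I > As: period and group pull opposite ways; the across-period shift dominates (1008 vs 947 kJ/mol).
Xe > I: Xe lies to the right of I in period 5, so the across-period effect alone puts Xe higher.
Note the exception: Mg has a higher first ionization energy than Al, contrary to the simple trend — Al's single 3p electron is easier to remove than one from Mg's filled 3s².
Approximate values (kJ/mol): Mg 738, Al 578, As 947, I 1008, Xe 1170.
So from lowest to highest: Al < Mg < As < I < Xe.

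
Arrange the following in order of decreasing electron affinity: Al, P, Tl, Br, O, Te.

Electron affinity generally becomes more exothermic across a period toward the halogens and less exothermic down a group.
Neither a single period nor a single group — weigh both effects.
Al > Tl: Al sits above Tl in group 13, so the down-group effect alone puts Al higher.
P > Al: P lies to the right of Al in period 3, so the across-period effect alone puts P higher.
O > P: both effects reinforce here, so O is clearly the higher of the two.
Te > O: this pair runs against the simple trend — see the exception note.
Br > Te: relative to Te, both the across-period and down-group shifts push Br's electron affinity up.
Note the exception: Te has a higher electron affinity than O, contrary to the simple trend — O's compact 2p subshell gives strong electron–electron repulsion on the added electron.
Approximate values (kJ/mol): O 141, Al 42, P 72, Br 325, Te 190, Tl 19.
So from highest to lowest: Br > Te > O > P > Al > Tl.

Br > Te > O > P > Al > Tl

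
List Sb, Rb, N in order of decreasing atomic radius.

N is in period 2, group 15; Rb is in period 5, group 1; Sb is in period 5, group 15.
Atomic radius shrinks across a period as nuclear charge pulls the same shell inward, and grows down a group as new shells are added.
These span different periods and groups, so the two trends combine.
Sb > N: Sb sits below N in group 15, so the down-group effect alone puts Sb larger.
Rb > Sb: both are in period 5; the period trend gives Rb the larger value.
Approximate values (pm): N 71, Rb 210, Sb 140.
So from largest to smallest: Rb > Sb > N.

Rb > Sb > N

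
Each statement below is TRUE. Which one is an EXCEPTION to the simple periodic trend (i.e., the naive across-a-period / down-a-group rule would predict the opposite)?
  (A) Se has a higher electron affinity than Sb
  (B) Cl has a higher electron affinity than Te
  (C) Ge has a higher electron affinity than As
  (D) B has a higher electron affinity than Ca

(C)

The general trend: electron affinity increases across a period and decreases down a group.
(A) Se (period 4, group 16) vs Sb (period 5, group 15): the stated order agrees with the simple trend.
(B) Cl (period 3, group 17) vs Te (period 5, group 16): the stated order agrees with the simple trend.
(C) Ge (period 4, group 14) vs As (period 4, group 15): the stated order contradicts the simple trend.
(D) B (period 2, group 13) vs Ca (period 4, group 2): the stated order agrees with the simple trend.
The exception is (C): adding an electron to As's half-filled 4p³ is unfavourable, so Ge (4p²) has the more exothermic EA.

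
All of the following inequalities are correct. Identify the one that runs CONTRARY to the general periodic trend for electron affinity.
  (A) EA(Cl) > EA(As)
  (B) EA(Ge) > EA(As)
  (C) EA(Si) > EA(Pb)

(B)

The general trend: electron affinity increases across a period and decreases down a group.
(A) Cl (period 3, group 17) vs As (period 4, group 15): the stated order agrees with the simple trend.
(B) Ge (period 4, group 14) vs As (period 4, group 15): the stated order contradicts the simple trend.
(C) Si (period 3, group 14) vs Pb (period 6, group 14): the stated order agrees with the simple trend.
The exception is (B): adding an electron to As's half-filled 4p³ is unfavourable, so Ge (4p²) has the more exothermic EA.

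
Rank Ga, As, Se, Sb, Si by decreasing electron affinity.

Se > Si > Sb > As > Ga

Si is in period 3, group 14; Ga is in period 4, group 13; As is in period 4, group 15; Se is in period 4, group 16; Sb is in period 5, group 15.
EA tends to increase across a period and decrease down a group, though the pattern is less regular than for IE or radius.
These span different periods and groups, so the two trends combine.
As > Ga: both are in period 4; the period trend gives As the larger value.
Sb > As: this pair runs against the simple trend — see the exception note.
Si > Sb: period and group pull opposite ways; the down-group shift dominates (134 vs 103 kJ/mol).
Se > Si: the two effects oppose for this pair; the across-period effect wins (195 vs 134 kJ/mol).
Note the exception: Sb has a higher electron affinity than As, contrary to the simple trend — both are half-filled np³, but the pairing/repulsion penalty for the added electron shrinks as the p orbitals become larger and more diffuse down the group, and for Sb that outweighs the weaker nuclear attraction.
Tabulated electron affinity (kJ/mol): Si 134, Ga 29, As 78, Se 195, Sb 103.
So from highest to lowest: Se > Si > Sb > As > Ga.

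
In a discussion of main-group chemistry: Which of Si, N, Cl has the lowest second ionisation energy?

Si

Consider each +1 ion: Si⁺ still has 3 valence electrons; N⁺ still has 4 valence electrons; Cl⁺ still has 6 valence electrons.
All are still removing valence electrons, so compare the +1 ions as you would atoms: IE_2 generally rises across a period (higher Z_eff) and falls down a group (larger shell), subject to the usual subshell exceptions.
Valence configurations: Si⁺ [Ne]3s²3p¹, N⁺ [He]2s²2p², Cl⁺ [Ne]3s²3p⁴.
The numbers (kJ/mol): Si 1577, N 2856, Cl 2298.
Putting it together, IE_2: Si < Cl < N.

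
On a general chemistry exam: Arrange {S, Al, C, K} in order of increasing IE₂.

Al, S, C, K

After 1 electron has been removed, what remains? S⁺ still has 5 valence electrons; Al⁺ still has 2 valence electrons; C⁺ still has 3 valence electrons; K⁺ is the bare [Ar] core.
Breaking into a closed-shell core is much more expensive than removing a leftover valence electron — K has the largest IE_2 here.
Valence configurations: S⁺ [Ne]3s²3p³, Al⁺ [Ne]3s², C⁺ [He]2s²2p¹.
Tabulated IE_2 (kJ/mol): S 2252, Al 1817, C 2353, K 3052.
Overall IE_2 order: Al < S < C < K.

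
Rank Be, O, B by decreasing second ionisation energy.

O > B > Be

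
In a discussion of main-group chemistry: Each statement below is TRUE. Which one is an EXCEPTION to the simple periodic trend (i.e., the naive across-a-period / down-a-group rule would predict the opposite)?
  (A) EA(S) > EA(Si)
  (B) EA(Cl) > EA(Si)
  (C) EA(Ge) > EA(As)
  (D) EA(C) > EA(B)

The general trend: electron affinity increases across a period and decreases down a group.
(A) S (period 3, group 16) vs Si (period 3, group 14): the stated order agrees with the simple trend.
(B) Cl (period 3, group 17) vs Si (period 3, group 14): the stated order agrees with the simple trend.
(C) Ge (period 4, group 14) vs As (period 4, group 15): the stated order contradicts the simple trend.
(D) C (period 2, group 14) vs B (period 2, group 13): the stated order agrees with the simple trend.
The exception is (C): adding an electron to As's half-filled 4p³ is unfavourable, so Ge (4p²) has the more exothermic EA.

(C)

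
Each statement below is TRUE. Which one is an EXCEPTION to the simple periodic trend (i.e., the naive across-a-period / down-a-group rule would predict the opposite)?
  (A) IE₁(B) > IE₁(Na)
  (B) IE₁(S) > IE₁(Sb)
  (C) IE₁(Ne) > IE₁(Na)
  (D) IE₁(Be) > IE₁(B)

The general trend: first ionisation energy increases across a period and decreases down a group.
(A) B (period 2, group 13) vs Na (period 3, group 1): the stated order agrees with the simple trend.
(B) S (period 3, group 16) vs Sb (period 5, group 15): the stated order agrees with the simple trend.
(C) Ne (period 2, group 18) vs Na (period 3, group 1): the stated order agrees with the simple trend.
(D) Be (period 2, group 2) vs B (period 2, group 13): the stated order contradicts the simple trend.
The exception is (D): removing B's lone 2p electron is easier than breaking Be's filled 2s².

(D)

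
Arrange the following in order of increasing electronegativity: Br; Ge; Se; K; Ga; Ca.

K, Ca, Ga, Ge, Se, Br

K is in period 4, group 1; Ca is in period 4, group 2; Ga is in period 4, group 13; Ge is in period 4, group 14; Se is in period 4, group 16; Br is in period 4, group 17.
EN rises left→right (higher Z_eff, smaller atoms) and falls top→bottom (larger, more shielded atoms).
All lie in period 4, so electronegativity increases left to right.
So from lowest to highest: K < Ca < Ga < Ge < Se < Br.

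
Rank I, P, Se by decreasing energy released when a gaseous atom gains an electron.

I > Se > P

P is in period 3, group 15; Se is in period 4, group 16; I is in period 5, group 17.
EA tends to increase across a period and decrease down a group, though the pattern is less regular than for IE or radius.
These sit on a diagonal, where the across-period and down-group effects partly cancel.
Se > P: period and group pull opposite ways; the across-period shift dominates (195 vs 72 kJ/mol).
I > Se: period and group pull opposite ways; the across-period shift dominates (295 vs 195 kJ/mol).
Tabulated electron affinity (kJ/mol): P 72, Se 195, I 295.
So from highest to lowest: I > Se > P.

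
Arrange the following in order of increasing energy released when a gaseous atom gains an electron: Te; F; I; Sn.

Sn, Te, I, F

EA tends to increase across a period and decrease down a group, though the pattern is less regular than for IE or radius.
Neither a single period nor a single group — weigh both effects.
Te > Sn: Te lies to the right of Sn in period 5, so the across-period effect alone puts Te higher.
I > Te: I lies to the right of Te in period 5, so the across-period effect alone puts I higher.
F > I: they share group 17; the group trend gives F the larger value.
Approximate values (kJ/mol): F 328, Sn 107, Te 190, I 295.
So from lowest to highest: Sn < Te < I < F.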